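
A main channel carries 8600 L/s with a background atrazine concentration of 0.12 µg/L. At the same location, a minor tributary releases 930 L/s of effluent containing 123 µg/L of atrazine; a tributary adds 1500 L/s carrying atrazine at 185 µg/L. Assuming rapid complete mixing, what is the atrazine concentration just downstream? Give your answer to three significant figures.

35.6 µg/L

Mixed concentration C = ΣQC/ΣQ = (8600·0.1200 + 930.0·123.0 + 1500·185.0) / 11030 = 392900/11030 = 35.62 µg/L.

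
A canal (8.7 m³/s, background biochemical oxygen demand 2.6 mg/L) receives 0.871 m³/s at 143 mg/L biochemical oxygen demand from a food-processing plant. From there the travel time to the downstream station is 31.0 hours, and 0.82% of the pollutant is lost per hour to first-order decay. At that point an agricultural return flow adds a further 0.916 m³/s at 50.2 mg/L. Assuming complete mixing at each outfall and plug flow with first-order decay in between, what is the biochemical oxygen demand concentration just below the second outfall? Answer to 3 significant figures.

15.3 mg/L

After mixing, C = (8.700·2.600 + 0.8710·143.0) / 9.571 = 147.2/9.571 = 15.38 mg/L; combined flow 9.571 m³/s.
0.82%/h lost → k = −ln(1 − 0.0082) = 0.008234 h⁻¹.
First-order decay: C = 15.38·exp(−k·t) = 15.38·0.7747 = 11.91 mg/L.
Second outfall: C = (9.571·11.91 + 0.9160·50.20)/10.49 = 15.26 mg/L.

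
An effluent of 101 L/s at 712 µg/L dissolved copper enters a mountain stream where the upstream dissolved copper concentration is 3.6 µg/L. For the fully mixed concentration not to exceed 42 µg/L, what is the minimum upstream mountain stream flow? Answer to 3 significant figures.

1760 L/s

Set C_mix = 42: (Q·3.600 + 101.0·712.0) / (Q + 101.0) = 42
→ Q = 101.0·(712.0 − 42)/(42 − 3.600) = 1762 L/s.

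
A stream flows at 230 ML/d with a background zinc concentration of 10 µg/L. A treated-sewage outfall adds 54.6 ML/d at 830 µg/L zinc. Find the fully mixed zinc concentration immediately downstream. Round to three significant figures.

167 µg/L

Conservation of mass: C = (230.0·10.00 + 54.60·830.0) / 284.6 = 47620/284.6 = 167.3 µg/L.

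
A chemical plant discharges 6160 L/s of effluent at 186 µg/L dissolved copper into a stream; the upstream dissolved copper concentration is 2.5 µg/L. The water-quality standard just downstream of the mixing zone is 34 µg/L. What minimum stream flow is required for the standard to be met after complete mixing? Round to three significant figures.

Set C_mix = 34: (Q·2.500 + 6160·186.0) / (Q + 6160) = 34
→ Q = 6160·(186.0 − 34)/(34 − 2.500) = 29720 L/s.

29700 L/s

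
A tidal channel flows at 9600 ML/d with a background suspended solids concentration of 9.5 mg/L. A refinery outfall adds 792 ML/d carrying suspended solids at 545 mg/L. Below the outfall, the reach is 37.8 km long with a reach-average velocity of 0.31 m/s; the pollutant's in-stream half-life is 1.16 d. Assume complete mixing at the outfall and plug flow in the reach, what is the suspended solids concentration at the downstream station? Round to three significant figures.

21.6 mg/L

Mass balance: C = (9600·9.500 + 792.0·545.0) / 10390 = 522800/10390 = 50.31 mg/L.
Travel time t = 37.8·1000 / 0.31 = 121900 s = 33.87 h.
Half-life 1.16 d → k = ln 2 / 1.16 = 0.5975 d⁻¹.
After decay, C = 50.31 × e^(−kt) = 50.31 × 0.4303 = 21.65 mg/L.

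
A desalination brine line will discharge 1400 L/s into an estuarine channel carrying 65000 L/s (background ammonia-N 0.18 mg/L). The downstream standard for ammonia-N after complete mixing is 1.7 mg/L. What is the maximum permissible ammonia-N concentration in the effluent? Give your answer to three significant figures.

At the limit, (Qr·Cr + Qe·Cₑ)/(Qr + Qe) = 1.7:
Cₑ = (66400·1.7 − 65000·0.1800) / 1400 = 72.27 mg/L.

72.3 mg/L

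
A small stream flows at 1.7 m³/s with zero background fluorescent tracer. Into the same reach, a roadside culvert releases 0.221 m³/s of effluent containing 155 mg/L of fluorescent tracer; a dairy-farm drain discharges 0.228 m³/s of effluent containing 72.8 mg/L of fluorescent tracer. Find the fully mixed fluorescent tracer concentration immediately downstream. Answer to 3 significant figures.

23.7 mg/L

Flow-weighted average: C = (1.700·0 + 0.2210·155.0 + 0.2280·72.80) / 2.149 = 50.85/2.149 = 23.66 mg/L.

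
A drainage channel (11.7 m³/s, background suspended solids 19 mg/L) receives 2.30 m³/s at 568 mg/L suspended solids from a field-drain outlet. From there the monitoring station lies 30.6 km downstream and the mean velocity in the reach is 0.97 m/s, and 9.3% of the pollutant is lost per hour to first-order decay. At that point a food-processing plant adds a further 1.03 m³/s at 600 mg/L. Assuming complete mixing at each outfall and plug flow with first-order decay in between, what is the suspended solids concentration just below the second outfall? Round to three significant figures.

84.4 mg/L

Conservation of mass: C = (11.70·19.00 + 2.300·568.0) / 14.00 = 1529/14.00 = 109.2 mg/L; combined flow 14.00 m³/s.
Travel time t = 30.6·1000 / 0.97 = 31550 s = 8.763 h.
9.3%/h lost → k = −ln(1 − 0.093) = 0.09761 h⁻¹.
Decay over the reach: 109.2·exp(−kt) = 109.2·0.4251 = 46.42 mg/L.
Second outfall: C = (14.00·46.42 + 1.030·600.0)/15.03 = 84.36 mg/L.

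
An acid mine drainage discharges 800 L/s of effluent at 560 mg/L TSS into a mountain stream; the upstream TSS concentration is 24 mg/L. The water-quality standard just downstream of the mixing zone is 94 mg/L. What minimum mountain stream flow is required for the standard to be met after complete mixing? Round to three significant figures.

5330 L/s

Set C_mix = 94: (Q·24.00 + 800.0·560.0) / (Q + 800.0) = 94
→ Q = 800.0·(560.0 − 94)/(94 − 24.00) = 5326 L/s.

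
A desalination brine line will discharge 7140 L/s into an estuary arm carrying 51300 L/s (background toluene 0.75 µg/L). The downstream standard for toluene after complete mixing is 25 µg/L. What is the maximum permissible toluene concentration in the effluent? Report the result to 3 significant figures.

199 µg/L

At the limit, (Qr·Cr + Qe·Cₑ)/(Qr + Qe) = 25:
Cₑ = (58440·25 − 51300·0.7500) / 7140 = 199.2 µg/L.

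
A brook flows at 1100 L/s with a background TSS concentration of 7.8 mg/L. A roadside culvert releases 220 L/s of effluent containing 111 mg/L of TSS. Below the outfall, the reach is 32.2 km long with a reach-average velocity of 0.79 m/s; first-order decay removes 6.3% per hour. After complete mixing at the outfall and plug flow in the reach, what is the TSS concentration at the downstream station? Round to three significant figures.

Conservation of mass: C = (1100·7.800 + 220.0·111.0) / 1320 = 33000/1320 = 25.00 mg/L.
Travel time t = 32.2·1000 / 0.79 = 40760 s = 11.32 h.
6.3%/h lost → k = −ln(1 − 0.063) = 0.06507 h⁻¹.
First-order decay: C = 25.00·exp(−k·t) = 25.00·0.4787 = 11.97 mg/L.

12.0 mg/L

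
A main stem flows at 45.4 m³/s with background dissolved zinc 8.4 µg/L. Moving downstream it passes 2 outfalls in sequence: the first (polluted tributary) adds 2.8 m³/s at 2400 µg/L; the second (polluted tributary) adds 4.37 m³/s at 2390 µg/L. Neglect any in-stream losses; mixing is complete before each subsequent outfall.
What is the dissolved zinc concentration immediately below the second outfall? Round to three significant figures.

After outfall 1: Q = 45.40 + 2.800 = 48.20 m³/s; C = (45.40·8.400 + 2.800·2400)/48.20 = 147.3 µg/L.
After outfall 2: Q = 48.20 + 4.370 = 52.57 m³/s; C = (48.20·147.3 + 4.370·2390)/52.57 = 333.8 µg/L.

334 µg/L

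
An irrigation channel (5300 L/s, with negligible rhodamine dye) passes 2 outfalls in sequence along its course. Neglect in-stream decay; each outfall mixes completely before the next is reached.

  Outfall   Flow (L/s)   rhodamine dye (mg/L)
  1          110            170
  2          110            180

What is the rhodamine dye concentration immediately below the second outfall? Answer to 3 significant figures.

6.97 mg/L

Below outfall 1: Q → 5410 L/s, C = (5300·0 + 110.0·170.0)/5410 = 3.457 mg/L.
Below outfall 2: Q → 5520 L/s, C = (5410·3.457 + 110.0·180.0)/5520 = 6.975 mg/L.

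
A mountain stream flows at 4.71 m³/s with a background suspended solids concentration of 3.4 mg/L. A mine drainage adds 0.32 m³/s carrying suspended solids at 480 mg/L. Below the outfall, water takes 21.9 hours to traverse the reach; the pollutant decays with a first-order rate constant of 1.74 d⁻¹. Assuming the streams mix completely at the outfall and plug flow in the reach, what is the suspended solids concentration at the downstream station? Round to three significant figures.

6.89 mg/L

After mixing, C = (4.710·3.400 + 0.3200·480.0) / 5.030 = 169.6/5.030 = 33.72 mg/L.
Decay over the reach: 33.72·exp(−kt) = 33.72·0.2044 = 6.892 mg/L.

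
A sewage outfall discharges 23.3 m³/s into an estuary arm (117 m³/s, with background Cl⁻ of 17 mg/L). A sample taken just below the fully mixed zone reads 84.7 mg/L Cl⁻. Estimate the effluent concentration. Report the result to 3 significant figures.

Mass balance: 117.0·17.00 + 23.30·Cₑ = 140.3·84.70
→ Cₑ = (140.3·84.70 − 117.0·17.00) / 23.30 = 424.7 mg/L.

425 mg/L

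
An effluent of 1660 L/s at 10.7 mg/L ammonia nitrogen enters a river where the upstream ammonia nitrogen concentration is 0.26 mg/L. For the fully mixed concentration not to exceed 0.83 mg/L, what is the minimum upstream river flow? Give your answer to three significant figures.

Set C_mix = 0.83: (Q·0.2600 + 1660·10.70) / (Q + 1660) = 0.83
→ Q = 1660·(10.70 − 0.83)/(0.83 − 0.2600) = 28740 L/s.

28700 L/s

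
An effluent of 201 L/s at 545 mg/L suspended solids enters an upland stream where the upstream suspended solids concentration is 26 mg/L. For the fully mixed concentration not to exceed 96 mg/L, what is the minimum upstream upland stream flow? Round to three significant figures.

1290 L/s

Set C_mix = 96: (Q·26.00 + 201.0·545.0) / (Q + 201.0) = 96
→ Q = 201.0·(545.0 − 96)/(96 − 26.00) = 1289 L/s.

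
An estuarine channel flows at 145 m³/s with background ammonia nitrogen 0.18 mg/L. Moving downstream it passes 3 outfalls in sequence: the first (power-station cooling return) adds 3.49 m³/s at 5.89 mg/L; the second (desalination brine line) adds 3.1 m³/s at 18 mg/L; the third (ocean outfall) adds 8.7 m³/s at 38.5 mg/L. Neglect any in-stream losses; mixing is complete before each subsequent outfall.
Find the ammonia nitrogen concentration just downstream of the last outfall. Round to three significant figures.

2.73 mg/L

Below outfall 1: Q → 148.5 m³/s, C = (145.0·0.1800 + 3.490·5.890)/148.5 = 0.3142 mg/L.
Below outfall 2: Q → 151.6 m³/s, C = (148.5·0.3142 + 3.100·18.00)/151.6 = 0.6759 mg/L.
Below outfall 3: Q → 160.3 m³/s, C = (151.6·0.6759 + 8.700·38.50)/160.3 = 2.729 mg/L.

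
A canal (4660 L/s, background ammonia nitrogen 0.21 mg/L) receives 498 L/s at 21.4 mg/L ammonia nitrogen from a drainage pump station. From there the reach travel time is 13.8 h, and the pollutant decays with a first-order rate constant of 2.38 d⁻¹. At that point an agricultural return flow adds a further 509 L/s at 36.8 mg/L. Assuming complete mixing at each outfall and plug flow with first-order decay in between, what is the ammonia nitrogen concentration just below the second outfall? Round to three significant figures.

3.83 mg/L

Conservation of mass: C = (4660·0.2100 + 498.0·21.40) / 5158 = 11640/5158 = 2.256 mg/L; combined flow 5158 L/s.
Applying C = C₀e^(−kt): 2.256 × 0.2545 = 0.5741 mg/L.
At the second outfall, C = (5158·0.5741 + 509.0·36.80) / (5158 + 509.0) = 3.828 mg/L.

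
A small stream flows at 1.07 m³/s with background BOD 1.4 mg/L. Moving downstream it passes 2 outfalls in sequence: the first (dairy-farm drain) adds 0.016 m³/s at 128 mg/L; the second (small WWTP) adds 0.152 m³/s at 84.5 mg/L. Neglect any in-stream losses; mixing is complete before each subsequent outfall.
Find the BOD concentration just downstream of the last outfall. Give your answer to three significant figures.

13.2 mg/L

Below outfall 1: Q → 1.086 m³/s, C = (1.070·1.400 + 0.01600·128.0)/1.086 = 3.265 mg/L.
Below outfall 2: Q → 1.238 m³/s, C = (1.086·3.265 + 0.1520·84.50)/1.238 = 13.24 mg/L.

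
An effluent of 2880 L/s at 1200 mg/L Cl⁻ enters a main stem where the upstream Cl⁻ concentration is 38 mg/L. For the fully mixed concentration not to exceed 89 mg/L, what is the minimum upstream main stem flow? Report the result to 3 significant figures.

62700 L/s

Set C_mix = 89: (Q·38.00 + 2880·1200) / (Q + 2880) = 89
→ Q = 2880·(1200 − 89)/(89 − 38.00) = 62740 L/s.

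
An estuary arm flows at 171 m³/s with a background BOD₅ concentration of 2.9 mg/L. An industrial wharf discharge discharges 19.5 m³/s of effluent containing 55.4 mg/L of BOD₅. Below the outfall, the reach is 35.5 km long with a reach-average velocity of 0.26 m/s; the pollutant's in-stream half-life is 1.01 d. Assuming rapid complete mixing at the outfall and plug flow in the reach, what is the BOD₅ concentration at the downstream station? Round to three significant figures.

2.80 mg/L

Conservation of mass: C = (171.0·2.900 + 19.50·55.40) / 190.5 = 1576/190.5 = 8.274 mg/L.
Travel time t = 35.5·1000 / 0.26 = 136500 s = 37.93 h.
Half-life 1.01 d → k = ln 2 / 1.01 = 0.6863 d⁻¹.
Applying C = C₀e^(−kt): 8.274 × 0.3381 = 2.797 mg/L.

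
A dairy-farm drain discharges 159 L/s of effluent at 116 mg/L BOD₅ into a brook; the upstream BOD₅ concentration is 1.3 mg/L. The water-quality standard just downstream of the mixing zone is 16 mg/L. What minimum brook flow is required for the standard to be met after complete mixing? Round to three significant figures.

Set C_mix = 16: (Q·1.300 + 159.0·116.0) / (Q + 159.0) = 16
→ Q = 159.0·(116.0 − 16)/(16 − 1.300) = 1082 L/s.

1080 L/s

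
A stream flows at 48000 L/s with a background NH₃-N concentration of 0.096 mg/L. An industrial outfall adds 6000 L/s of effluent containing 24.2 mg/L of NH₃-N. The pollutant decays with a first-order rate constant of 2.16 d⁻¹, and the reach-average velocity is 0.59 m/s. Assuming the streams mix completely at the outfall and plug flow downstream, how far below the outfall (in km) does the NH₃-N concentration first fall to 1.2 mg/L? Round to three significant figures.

Conservation of mass: C = (48000·0.09600 + 6000·24.20) / 54000 = 149800/54000 = 2.774 mg/L.
Set 2.774·exp(−k·t) = 1.2 → t = ln(2.774/1.2)/k = 33520 s = 9.312 h.
Distance = v·t = 0.59·33520 = 19780 m = 19.78 km.

19.8 km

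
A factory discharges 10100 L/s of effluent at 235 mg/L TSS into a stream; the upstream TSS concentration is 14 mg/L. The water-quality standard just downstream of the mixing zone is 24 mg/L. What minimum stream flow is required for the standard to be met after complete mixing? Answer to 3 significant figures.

213000 L/s

Set C_mix = 24: (Q·14.00 + 10100·235.0) / (Q + 10100) = 24
→ Q = 10100·(235.0 − 24)/(24 − 14.00) = 213100 L/s.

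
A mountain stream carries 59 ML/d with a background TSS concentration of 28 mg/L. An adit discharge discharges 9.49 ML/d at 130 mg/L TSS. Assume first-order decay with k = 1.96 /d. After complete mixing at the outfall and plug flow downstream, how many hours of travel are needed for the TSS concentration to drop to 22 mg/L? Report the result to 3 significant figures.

7.96 h

Mass balance: C = (59.00·28.00 + 9.490·130.0) / 68.49 = 2886/68.49 = 42.13 mg/L.
42.13·exp(−k·t) = 22 → t = ln(42.13/22)/k = 28640 s = 7.957 h.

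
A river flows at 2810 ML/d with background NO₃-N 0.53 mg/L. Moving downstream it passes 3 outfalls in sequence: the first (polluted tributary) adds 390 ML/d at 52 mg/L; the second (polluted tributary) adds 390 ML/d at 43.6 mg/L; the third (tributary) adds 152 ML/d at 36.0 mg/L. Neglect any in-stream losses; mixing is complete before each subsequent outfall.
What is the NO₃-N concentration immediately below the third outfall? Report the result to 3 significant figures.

Below outfall 1: Q → 3200 ML/d, C = (2810·0.5300 + 390.0·52.00)/3200 = 6.803 mg/L.
Below outfall 2: Q → 3590 ML/d, C = (3200·6.803 + 390.0·43.60)/3590 = 10.80 mg/L.
Below outfall 3: Q → 3742 ML/d, C = (3590·10.80 + 152.0·36.00)/3742 = 11.82 mg/L.

11.8 mg/L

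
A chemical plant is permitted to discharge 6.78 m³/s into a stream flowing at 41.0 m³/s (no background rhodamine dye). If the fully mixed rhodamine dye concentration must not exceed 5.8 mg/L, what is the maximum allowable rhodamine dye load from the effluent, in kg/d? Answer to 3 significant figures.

23900 kg/d

Mass balance at the limit: 41.00·0 + 6.780·Cₑ = 47.78·5.8 → Cₑ = 40.87 mg/L.
Load = 6.780 m³/s × 40.87 g/m³ × 86 400 s/d = 23940 kg/d.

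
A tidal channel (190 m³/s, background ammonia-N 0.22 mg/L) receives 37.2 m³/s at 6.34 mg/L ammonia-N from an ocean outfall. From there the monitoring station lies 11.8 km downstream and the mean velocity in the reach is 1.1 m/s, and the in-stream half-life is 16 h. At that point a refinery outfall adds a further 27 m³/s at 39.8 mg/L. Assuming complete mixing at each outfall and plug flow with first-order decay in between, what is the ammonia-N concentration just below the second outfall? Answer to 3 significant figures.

After mixing, C = (190.0·0.2200 + 37.20·6.340) / 227.2 = 277.6/227.2 = 1.222 mg/L; combined flow 227.2 m³/s.
Travel time t = 11.8·1000 / 1.1 = 10730 s = 2.980 h.
Half-life 16 h → k = ln 2 / 16 = 0.04332 h⁻¹ = 1.040 d⁻¹.
Decay over the reach: 1.222·exp(−kt) = 1.222·0.8789 = 1.074 mg/L.
Second outfall: C = (227.2·1.074 + 27.00·39.80)/254.2 = 5.187 mg/L.

5.19 mg/L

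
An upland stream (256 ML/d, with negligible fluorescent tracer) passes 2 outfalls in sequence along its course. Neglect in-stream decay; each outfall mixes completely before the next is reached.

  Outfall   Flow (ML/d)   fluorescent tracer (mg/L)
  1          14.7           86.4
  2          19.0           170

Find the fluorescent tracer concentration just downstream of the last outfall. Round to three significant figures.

15.5 mg/L

Outfall 1: combined Q = 270.7 ML/d; C = (256.0·0 + 14.70·86.40)/270.7 = 4.692 mg/L.
Outfall 2: combined Q = 289.7 ML/d; C = (270.7·4.692 + 19.00·170.0)/289.7 = 15.53 mg/L.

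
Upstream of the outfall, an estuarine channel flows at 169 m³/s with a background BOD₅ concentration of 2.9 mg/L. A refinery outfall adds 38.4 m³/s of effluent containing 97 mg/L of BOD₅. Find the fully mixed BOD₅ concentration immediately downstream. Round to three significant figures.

20.3 mg/L

After mixing, C = (169.0·2.900 + 38.40·97.00) / 207.4 = 4215/207.4 = 20.32 mg/L.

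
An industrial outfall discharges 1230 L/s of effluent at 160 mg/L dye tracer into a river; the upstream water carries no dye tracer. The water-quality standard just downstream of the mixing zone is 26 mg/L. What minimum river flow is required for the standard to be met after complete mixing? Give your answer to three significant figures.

Set C_mix = 26: (Q·0 + 1230·160.0) / (Q + 1230) = 26
→ Q = 1230·(160.0 − 26)/(26 − 0) = 6339 L/s.

6340 L/s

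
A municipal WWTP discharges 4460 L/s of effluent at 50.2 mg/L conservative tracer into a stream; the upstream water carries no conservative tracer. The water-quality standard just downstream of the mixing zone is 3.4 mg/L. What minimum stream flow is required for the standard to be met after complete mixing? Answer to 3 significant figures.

Set C_mix = 3.4: (Q·0 + 4460·50.20) / (Q + 4460) = 3.4
→ Q = 4460·(50.20 − 3.4)/(3.4 − 0) = 61390 L/s.

61400 L/s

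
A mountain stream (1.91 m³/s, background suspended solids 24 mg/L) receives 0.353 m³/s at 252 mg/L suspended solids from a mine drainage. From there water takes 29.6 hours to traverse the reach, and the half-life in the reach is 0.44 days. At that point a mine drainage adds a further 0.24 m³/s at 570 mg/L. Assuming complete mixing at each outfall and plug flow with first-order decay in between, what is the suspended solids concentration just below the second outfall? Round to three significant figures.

62.4 mg/L

Mass balance: C = (1.910·24.00 + 0.3530·252.0) / 2.263 = 134.8/2.263 = 59.57 mg/L; combined flow 2.263 m³/s.
Half-life 0.44 d → k = ln 2 / 0.44 = 1.575 d⁻¹.
After decay, C = 59.57 × e^(−kt) = 59.57 × 0.1433 = 8.535 mg/L.
At the second outfall, C = (2.263·8.535 + 0.2400·570.0) / (2.263 + 0.2400) = 62.37 mg/L.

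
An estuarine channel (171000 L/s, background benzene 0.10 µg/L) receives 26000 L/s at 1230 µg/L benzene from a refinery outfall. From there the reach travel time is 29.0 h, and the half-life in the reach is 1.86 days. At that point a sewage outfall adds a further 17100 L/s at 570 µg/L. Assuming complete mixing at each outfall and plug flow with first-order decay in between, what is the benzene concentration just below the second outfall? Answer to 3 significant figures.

Conservation of mass: C = (171000·0.1000 + 26000·1230) / 197000 = 32000000/197000 = 162.4 µg/L; combined flow 197000 L/s.
Half-life 1.86 d → k = ln 2 / 1.86 = 0.3727 d⁻¹.
Decay over the reach: 162.4·exp(−kt) = 162.4·0.6374 = 103.5 µg/L.
Second outfall: C = (197000·103.5 + 17100·570.0)/214100 = 140.8 µg/L.

141 µg/L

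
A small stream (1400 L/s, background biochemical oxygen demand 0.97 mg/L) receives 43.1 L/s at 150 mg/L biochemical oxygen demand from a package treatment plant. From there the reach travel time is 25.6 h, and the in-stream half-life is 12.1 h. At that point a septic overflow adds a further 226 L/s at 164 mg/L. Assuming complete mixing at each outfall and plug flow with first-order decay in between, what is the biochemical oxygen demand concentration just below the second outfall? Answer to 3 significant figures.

23.3 mg/L

Flow-weighted average: C = (1400·0.9700 + 43.10·150.0) / 1443 = 7823/1443 = 5.421 mg/L; combined flow 1443 L/s.
Half-life 12.1 h → k = ln 2 / 12.1 = 0.05728 h⁻¹ = 1.375 d⁻¹.
Applying C = C₀e^(−kt): 5.421 × 0.2307 = 1.251 mg/L.
At the second outfall, C = (1443·1.251 + 226.0·164.0) / (1443 + 226.0) = 23.29 mg/L.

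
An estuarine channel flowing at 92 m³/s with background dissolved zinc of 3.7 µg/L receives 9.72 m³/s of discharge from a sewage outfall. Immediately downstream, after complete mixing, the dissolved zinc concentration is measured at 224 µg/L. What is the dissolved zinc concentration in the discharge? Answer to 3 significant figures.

2310 µg/L

Mass balance: 92.00·3.700 + 9.720·Cₑ = 101.7·224.0
→ Cₑ = (101.7·224.0 − 92.00·3.700) / 9.720 = 2309 µg/L.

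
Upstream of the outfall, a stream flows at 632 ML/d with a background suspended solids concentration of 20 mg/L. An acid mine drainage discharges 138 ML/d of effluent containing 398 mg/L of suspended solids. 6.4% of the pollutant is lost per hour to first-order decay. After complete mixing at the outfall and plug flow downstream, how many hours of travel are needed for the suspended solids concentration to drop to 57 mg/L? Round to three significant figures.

After mixing, C = (632.0·20.00 + 138.0·398.0) / 770.0 = 67560/770.0 = 87.75 mg/L.
6.4%/h lost → k = −ln(1 − 0.064) = 0.06614 h⁻¹.
87.75·exp(−k·t) = 57 → t = ln(87.75/57)/k = 23480 s = 6.522 h.

6.52 h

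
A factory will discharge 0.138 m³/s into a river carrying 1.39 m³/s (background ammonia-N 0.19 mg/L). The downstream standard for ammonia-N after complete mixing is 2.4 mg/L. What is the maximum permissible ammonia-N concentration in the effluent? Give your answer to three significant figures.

24.7 mg/L

At the limit, (Qr·Cr + Qe·Cₑ)/(Qr + Qe) = 2.4:
Cₑ = (1.528·2.4 − 1.390·0.1900) / 0.1380 = 24.66 mg/L.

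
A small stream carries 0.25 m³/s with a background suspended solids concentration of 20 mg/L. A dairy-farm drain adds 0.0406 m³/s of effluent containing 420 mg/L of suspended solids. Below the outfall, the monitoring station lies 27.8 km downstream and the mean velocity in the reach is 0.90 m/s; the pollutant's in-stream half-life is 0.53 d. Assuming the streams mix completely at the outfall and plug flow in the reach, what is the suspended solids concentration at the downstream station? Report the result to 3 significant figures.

47.5 mg/L

Flow-weighted average: C = (0.2500·20.00 + 0.04060·420.0) / 0.2906 = 22.05/0.2906 = 75.88 mg/L.
Travel time t = 27.8·1000 / 0.90 = 30890 s = 8.580 h.
Half-life 0.53 d → k = ln 2 / 0.53 = 1.308 d⁻¹.
After decay, C = 75.88 × e^(−kt) = 75.88 × 0.6265 = 47.54 mg/L.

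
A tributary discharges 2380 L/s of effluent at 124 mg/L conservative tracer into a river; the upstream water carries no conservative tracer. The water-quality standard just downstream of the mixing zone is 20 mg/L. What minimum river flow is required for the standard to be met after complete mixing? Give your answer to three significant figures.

Set C_mix = 20: (Q·0 + 2380·124.0) / (Q + 2380) = 20
→ Q = 2380·(124.0 − 20)/(20 − 0) = 12380 L/s.

12400 L/s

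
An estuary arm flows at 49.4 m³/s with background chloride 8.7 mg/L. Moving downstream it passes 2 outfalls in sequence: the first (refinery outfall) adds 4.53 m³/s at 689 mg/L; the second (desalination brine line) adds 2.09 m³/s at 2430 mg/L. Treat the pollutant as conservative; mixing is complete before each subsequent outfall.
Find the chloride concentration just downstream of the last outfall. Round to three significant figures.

Below outfall 1: Q → 53.93 m³/s, C = (49.40·8.700 + 4.530·689.0)/53.93 = 65.84 mg/L.
Below outfall 2: Q → 56.02 m³/s, C = (53.93·65.84 + 2.090·2430)/56.02 = 154.0 mg/L.

154 mg/L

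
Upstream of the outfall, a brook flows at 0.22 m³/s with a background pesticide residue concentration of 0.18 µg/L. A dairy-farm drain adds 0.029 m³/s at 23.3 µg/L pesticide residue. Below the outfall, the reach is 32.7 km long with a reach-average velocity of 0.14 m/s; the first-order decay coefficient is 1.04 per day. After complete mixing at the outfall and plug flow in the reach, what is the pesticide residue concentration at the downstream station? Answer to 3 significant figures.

0.173 µg/L

Mixed concentration C = ΣQC/ΣQ = (0.2200·0.1800 + 0.02900·23.30) / 0.2490 = 0.7153/0.2490 = 2.873 µg/L.
Travel time t = 32.7·1000 / 0.14 = 233600 s = 64.88 h.
First-order decay: C = 2.873·exp(−k·t) = 2.873·0.06011 = 0.1727 µg/L.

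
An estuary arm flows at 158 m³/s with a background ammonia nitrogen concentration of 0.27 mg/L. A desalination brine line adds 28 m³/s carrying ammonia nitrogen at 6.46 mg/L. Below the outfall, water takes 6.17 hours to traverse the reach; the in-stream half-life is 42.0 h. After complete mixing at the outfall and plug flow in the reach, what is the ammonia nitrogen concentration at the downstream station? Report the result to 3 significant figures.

1.09 mg/L

Flow-weighted average: C = (158.0·0.2700 + 28.00·6.460) / 186.0 = 223.5/186.0 = 1.202 mg/L.
Half-life 42.0 h → k = ln 2 / 42.0 = 0.01650 h⁻¹ = 0.3961 d⁻¹.
First-order decay: C = 1.202·exp(−k·t) = 1.202·0.9032 = 1.085 mg/L.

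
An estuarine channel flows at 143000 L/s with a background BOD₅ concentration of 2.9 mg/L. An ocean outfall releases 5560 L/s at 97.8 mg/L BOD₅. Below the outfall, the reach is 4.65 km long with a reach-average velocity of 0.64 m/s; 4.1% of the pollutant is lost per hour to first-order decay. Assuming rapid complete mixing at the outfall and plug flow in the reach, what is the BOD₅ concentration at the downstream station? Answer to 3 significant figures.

Mixed concentration C = ΣQC/ΣQ = (143000·2.900 + 5560·97.80) / 148600 = 958500/148600 = 6.452 mg/L.
Travel time t = 4.65·1000 / 0.64 = 7266 s = 2.018 h.
4.1%/h lost → k = −ln(1 − 0.041) = 0.04186 h⁻¹.
First-order decay: C = 6.452·exp(−k·t) = 6.452·0.9190 = 5.929 mg/L.

5.93 mg/L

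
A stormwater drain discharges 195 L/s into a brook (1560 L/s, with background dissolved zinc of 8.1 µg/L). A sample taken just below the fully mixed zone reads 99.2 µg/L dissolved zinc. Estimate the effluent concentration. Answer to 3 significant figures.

828 µg/L

Mass balance: 1560·8.100 + 195.0·Cₑ = 1755·99.20
→ Cₑ = (1755·99.20 − 1560·8.100) / 195.0 = 828.0 µg/L.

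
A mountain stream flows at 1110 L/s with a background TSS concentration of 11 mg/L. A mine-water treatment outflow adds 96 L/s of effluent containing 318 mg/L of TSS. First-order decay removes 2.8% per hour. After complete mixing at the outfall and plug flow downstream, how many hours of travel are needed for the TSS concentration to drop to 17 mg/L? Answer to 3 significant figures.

25.9 h

Mixed concentration C = ΣQC/ΣQ = (1110·11.00 + 96.00·318.0) / 1206 = 42740/1206 = 35.44 mg/L.
2.8%/h lost → k = −ln(1 − 0.028) = 0.02840 h⁻¹.
35.44·exp(−k·t) = 17 → t = ln(35.44/17)/k = 93120 s = 25.87 h.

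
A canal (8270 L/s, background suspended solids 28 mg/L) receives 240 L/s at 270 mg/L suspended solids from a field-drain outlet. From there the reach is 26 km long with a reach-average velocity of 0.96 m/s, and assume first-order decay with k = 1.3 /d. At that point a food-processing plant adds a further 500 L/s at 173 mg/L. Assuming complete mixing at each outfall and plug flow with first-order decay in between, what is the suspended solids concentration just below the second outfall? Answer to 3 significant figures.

Flow-weighted average: C = (8270·28.00 + 240.0·270.0) / 8510 = 296400/8510 = 34.82 mg/L; combined flow 8510 L/s.
Travel time t = 26·1000 / 0.96 = 27080 s = 7.523 h.
After decay, C = 34.82 × e^(−kt) = 34.82 × 0.6653 = 23.17 mg/L.
Second outfall: C = (8510·23.17 + 500.0·173.0)/9010 = 31.48 mg/L.

31.5 mg/L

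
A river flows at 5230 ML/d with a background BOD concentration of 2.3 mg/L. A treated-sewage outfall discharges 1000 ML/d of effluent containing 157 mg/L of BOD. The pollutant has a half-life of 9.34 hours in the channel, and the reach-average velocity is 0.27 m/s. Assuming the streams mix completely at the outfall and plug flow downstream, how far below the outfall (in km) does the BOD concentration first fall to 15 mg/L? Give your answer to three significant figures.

Mass balance: C = (5230·2.300 + 1000·157.0) / 6230 = 169000/6230 = 27.13 mg/L.
Half-life 9.34 h → k = ln 2 / 9.34 = 0.07421 h⁻¹ = 1.781 d⁻¹.
Set 27.13·exp(−k·t) = 15 → t = ln(27.13/15)/k = 28750 s = 7.986 h.
Distance = v·t = 0.27·28750 = 7762 m = 7.762 km.

7.76 km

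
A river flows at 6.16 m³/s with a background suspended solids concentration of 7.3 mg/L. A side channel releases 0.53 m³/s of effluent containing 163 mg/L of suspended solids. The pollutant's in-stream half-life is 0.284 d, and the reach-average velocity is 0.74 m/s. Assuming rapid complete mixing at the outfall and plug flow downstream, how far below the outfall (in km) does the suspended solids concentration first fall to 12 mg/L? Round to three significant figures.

Conservation of mass: C = (6.160·7.300 + 0.5300·163.0) / 6.690 = 131.4/6.690 = 19.63 mg/L.
Half-life 0.284 d → k = ln 2 / 0.284 = 2.441 d⁻¹.
Set 19.63·exp(−k·t) = 12 → t = ln(19.63/12)/k = 17430 s = 4.842 h.
Distance = v·t = 0.74·17430 = 12900 m = 12.90 km.

12.9 km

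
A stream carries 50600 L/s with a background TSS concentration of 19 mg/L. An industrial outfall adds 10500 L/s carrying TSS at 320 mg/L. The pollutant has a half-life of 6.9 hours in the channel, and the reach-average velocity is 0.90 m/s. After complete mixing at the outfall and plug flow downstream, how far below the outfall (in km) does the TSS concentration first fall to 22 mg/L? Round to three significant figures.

Conservation of mass: C = (50600·19.00 + 10500·320.0) / 61100 = 4321000/61100 = 70.73 mg/L.
Half-life 6.9 h → k = ln 2 / 6.9 = 0.1005 h⁻¹ = 2.411 d⁻¹.
Set 70.73·exp(−k·t) = 22 → t = ln(70.73/22)/k = 41850 s = 11.62 h.
Distance = v·t = 0.90·41850 = 37660 m = 37.66 km.

37.7 km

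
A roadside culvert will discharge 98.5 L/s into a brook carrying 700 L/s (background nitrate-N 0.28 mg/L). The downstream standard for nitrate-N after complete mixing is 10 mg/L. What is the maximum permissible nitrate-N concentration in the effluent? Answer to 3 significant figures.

79.1 mg/L

At the limit, (Qr·Cr + Qe·Cₑ)/(Qr + Qe) = 10:
Cₑ = (798.5·10 − 700.0·0.2800) / 98.50 = 79.08 mg/L.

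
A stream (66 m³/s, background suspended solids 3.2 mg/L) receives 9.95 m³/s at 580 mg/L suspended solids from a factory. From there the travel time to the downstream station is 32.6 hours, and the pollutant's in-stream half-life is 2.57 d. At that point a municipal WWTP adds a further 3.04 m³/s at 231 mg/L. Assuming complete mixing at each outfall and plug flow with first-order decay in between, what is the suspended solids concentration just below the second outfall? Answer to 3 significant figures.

After mixing, C = (66.00·3.200 + 9.950·580.0) / 75.95 = 5982/75.95 = 78.76 mg/L; combined flow 75.95 m³/s.
Half-life 2.57 d → k = ln 2 / 2.57 = 0.2697 d⁻¹.
Applying C = C₀e^(−kt): 78.76 × 0.6933 = 54.60 mg/L.
Second outfall: C = (75.95·54.60 + 3.040·231.0)/78.99 = 61.39 mg/L.

61.4 mg/L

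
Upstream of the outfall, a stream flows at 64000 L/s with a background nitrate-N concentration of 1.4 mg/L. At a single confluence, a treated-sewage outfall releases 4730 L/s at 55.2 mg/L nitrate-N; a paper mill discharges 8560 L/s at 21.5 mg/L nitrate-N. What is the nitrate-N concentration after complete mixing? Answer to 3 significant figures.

Flow-weighted average: C = (64000·1.400 + 4730·55.20 + 8560·21.50) / 77290 = 534700/77290 = 6.919 mg/L.

6.92 mg/L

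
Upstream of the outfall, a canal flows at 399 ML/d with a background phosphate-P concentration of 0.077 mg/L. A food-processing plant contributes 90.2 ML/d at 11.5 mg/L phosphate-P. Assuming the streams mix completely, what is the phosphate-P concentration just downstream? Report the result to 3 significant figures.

2.18 mg/L

Conservation of mass: C = (399.0·0.07700 + 90.20·11.50) / 489.2 = 1068/489.2 = 2.183 mg/L.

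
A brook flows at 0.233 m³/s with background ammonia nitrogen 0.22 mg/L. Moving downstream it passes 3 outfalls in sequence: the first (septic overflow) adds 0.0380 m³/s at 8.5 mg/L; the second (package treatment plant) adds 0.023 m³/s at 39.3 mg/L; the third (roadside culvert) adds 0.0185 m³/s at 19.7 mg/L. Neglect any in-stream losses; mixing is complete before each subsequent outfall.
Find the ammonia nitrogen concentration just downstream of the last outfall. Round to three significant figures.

5.26 mg/L

After outfall 1: Q = 0.2330 + 0.03800 = 0.2710 m³/s; C = (0.2330·0.2200 + 0.03800·8.500)/0.2710 = 1.381 mg/L.
After outfall 2: Q = 0.2710 + 0.02300 = 0.2940 m³/s; C = (0.2710·1.381 + 0.02300·39.30)/0.2940 = 4.347 mg/L.
After outfall 3: Q = 0.2940 + 0.01850 = 0.3125 m³/s; C = (0.2940·4.347 + 0.01850·19.70)/0.3125 = 5.256 mg/L.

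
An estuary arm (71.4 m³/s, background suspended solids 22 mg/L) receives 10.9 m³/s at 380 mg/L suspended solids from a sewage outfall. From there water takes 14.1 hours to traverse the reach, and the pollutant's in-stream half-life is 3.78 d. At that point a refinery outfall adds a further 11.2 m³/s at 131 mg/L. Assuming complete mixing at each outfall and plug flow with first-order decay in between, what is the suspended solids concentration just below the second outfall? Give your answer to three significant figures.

70.6 mg/L

Mass balance: C = (71.40·22.00 + 10.90·380.0) / 82.30 = 5713/82.30 = 69.41 mg/L; combined flow 82.30 m³/s.
Half-life 3.78 d → k = ln 2 / 3.78 = 0.1834 d⁻¹.
Applying C = C₀e^(−kt): 69.41 × 0.8979 = 62.32 mg/L.
Second outfall: C = (82.30·62.32 + 11.20·131.0)/93.50 = 70.55 mg/L.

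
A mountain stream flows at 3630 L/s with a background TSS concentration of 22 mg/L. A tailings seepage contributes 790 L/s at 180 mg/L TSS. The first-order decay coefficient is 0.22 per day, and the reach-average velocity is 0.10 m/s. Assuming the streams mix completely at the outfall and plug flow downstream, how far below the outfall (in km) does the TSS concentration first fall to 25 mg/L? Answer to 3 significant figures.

Flow-weighted average: C = (3630·22.00 + 790.0·180.0) / 4420 = 222100/4420 = 50.24 mg/L.
Set 50.24·exp(−k·t) = 25 → t = ln(50.24/25)/k = 274100 s = 76.14 h.
Distance = v·t = 0.10·274100 = 27410 m = 27.41 km.

27.4 km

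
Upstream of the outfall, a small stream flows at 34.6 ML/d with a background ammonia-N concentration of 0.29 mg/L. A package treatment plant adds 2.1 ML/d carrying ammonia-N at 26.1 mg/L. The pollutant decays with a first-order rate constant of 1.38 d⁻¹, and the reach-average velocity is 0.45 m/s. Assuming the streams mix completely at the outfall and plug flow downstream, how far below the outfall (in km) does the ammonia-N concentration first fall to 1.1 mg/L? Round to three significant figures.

13.4 km

Flow-weighted average: C = (34.60·0.2900 + 2.100·26.10) / 36.70 = 64.84/36.70 = 1.767 mg/L.
Set 1.767·exp(−k·t) = 1.1 → t = ln(1.767/1.1)/k = 29670 s = 8.242 h.
Distance = v·t = 0.45·29670 = 13350 m = 13.35 km.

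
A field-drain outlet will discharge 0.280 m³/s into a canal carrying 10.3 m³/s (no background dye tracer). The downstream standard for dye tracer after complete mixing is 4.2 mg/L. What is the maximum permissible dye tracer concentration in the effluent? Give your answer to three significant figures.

At the limit, (Qr·Cr + Qe·Cₑ)/(Qr + Qe) = 4.2:
Cₑ = (10.58·4.2 − 10.30·0) / 0.2800 = 158.7 mg/L.

159 mg/L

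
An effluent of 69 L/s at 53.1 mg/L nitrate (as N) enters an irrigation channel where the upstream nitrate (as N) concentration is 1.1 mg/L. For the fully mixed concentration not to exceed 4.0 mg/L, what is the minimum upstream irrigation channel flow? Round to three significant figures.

Set C_mix = 4.0: (Q·1.100 + 69.00·53.10) / (Q + 69.00) = 4.0
→ Q = 69.00·(53.10 − 4.0)/(4.0 − 1.100) = 1168 L/s.

1170 L/s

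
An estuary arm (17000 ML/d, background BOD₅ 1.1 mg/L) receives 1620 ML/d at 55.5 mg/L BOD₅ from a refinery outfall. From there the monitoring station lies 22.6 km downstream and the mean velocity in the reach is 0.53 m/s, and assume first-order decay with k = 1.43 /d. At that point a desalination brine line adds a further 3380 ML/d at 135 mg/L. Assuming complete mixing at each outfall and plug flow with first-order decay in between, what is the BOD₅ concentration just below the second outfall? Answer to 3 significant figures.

23.2 mg/L

Conservation of mass: C = (17000·1.100 + 1620·55.50) / 18620 = 108600/18620 = 5.833 mg/L; combined flow 18620 ML/d.
Travel time t = 22.6·1000 / 0.53 = 42640 s = 11.84 h.
Applying C = C₀e^(−kt): 5.833 × 0.4937 = 2.880 mg/L.
Second outfall: C = (18620·2.880 + 3380·135.0)/22000 = 23.18 mg/L.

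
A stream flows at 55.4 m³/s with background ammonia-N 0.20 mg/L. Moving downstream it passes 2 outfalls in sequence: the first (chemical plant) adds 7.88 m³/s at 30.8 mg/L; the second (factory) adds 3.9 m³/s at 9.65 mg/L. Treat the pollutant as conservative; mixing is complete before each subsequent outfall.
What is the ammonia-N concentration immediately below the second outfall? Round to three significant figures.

4.34 mg/L

Outfall 1: combined Q = 63.28 m³/s; C = (55.40·0.2000 + 7.880·30.80)/63.28 = 4.010 mg/L.
Outfall 2: combined Q = 67.18 m³/s; C = (63.28·4.010 + 3.900·9.650)/67.18 = 4.338 mg/L.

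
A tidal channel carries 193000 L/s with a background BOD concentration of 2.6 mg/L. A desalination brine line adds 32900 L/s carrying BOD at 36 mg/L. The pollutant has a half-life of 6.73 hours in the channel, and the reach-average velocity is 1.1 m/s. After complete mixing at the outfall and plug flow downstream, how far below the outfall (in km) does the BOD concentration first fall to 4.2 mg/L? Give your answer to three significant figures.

Mass balance: C = (193000·2.600 + 32900·36.00) / 225900 = 1686000/225900 = 7.464 mg/L.
Half-life 6.73 h → k = ln 2 / 6.73 = 0.1030 h⁻¹ = 2.472 d⁻¹.
Set 7.464·exp(−k·t) = 4.2 → t = ln(7.464/4.2)/k = 20100 s = 5.583 h.
Distance = v·t = 1.1·20100 = 22110 m = 22.11 km.

22.1 km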